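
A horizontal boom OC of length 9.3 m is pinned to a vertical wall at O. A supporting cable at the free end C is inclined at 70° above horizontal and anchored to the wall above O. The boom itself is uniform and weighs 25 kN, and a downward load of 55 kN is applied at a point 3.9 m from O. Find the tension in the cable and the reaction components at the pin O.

T = 37.85 kN, O_x = 12.94 kN, O_y = 44.44 kN

ΣM about O: T·sin70°·9.3 − 25·4.65 − 55·3.9 = 0 → T = 330.75/(9.3·0.939693) = 37.847 ≈ 37.85 kN.
ΣF_x = 0: O_x − T·cos70° = 0 → O_x = 37.847 × 0.34202 = 12.94 kN.
ΣF_y = 0: O_y + T·sin70° − 25 − 55 = 0 → O_y = 80 − 37.847 × 0.939693 = 44.44 kN.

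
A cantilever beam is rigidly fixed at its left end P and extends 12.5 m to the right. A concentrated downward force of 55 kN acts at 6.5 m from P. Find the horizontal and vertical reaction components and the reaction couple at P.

ΣF_x = 0: P_x = 0.
ΣF_y = 0: P_y − 55 = 0 → P_y = 55.00 kN.
ΣM about P: M_P − 55·6.5 = 0 → M_P = 357.5 kN·m.

P_x = 0, P_y = 55.00 kN, M_P = 357.5 kN·m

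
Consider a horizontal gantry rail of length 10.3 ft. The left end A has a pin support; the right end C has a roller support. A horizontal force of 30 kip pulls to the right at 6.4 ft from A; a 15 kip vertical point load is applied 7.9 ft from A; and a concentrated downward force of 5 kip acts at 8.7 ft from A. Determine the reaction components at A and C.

A_x = -30.00 kip, A_y = 4.272 kip, C_y = 15.73 kip

Taking moments about A: C_y·10.3 − 15·7.9 − 5·8.7 = 0 → C_y = 162/10.3 = 15.7282 ≈ 15.73 kip.
ΣF_y = 0: A_y + 15.7282 − 15 − 5 = 0 → A_y = 4.272 kip.
ΣF_x = 0: A_x + 30 = 0 → A_x = -30.00 kip.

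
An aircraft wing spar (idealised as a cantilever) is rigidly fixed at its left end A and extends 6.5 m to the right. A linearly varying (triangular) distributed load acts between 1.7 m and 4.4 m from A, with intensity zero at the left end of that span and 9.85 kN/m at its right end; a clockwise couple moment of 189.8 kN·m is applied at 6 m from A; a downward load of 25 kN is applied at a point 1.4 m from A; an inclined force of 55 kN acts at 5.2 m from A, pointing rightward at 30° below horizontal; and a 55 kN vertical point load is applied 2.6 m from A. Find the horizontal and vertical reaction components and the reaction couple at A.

Resultant of the triangular load: ½ × 9.85 × 2.7 = 13.2975 kN, acting at 3.5 m from A (one-third of the span from the peak).
ΣF_x = 0: A_x + 55·cos30° = 0 → A_x = -47.63 kN.
ΣF_y = 0: A_y − ½·9.85·2.7 − 25 − 55·sin30° − 55 = 0 → A_y = 120.8 kN.
ΣM about A: M_A − (½·9.85·2.7)·3.5 − 189.8 − 25·1.4 − 55·sin30°·5.2 − 55·2.6 = 0 → M_A = 557.3 kN·m.

A_x = -47.63 kN, A_y = 120.8 kN, M_A = 557.3 kN·m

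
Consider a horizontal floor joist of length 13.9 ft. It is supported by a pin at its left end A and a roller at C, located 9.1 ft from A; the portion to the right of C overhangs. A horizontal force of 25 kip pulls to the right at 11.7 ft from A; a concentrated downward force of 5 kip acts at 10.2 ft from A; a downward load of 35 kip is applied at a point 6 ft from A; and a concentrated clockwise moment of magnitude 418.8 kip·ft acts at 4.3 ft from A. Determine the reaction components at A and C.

A_x = -25.00 kip, A_y = -34.70 kip, C_y = 74.70 kip

Moments about A: C_y·9.1 − 5·10.2 − 35·6 − 418.8 = 0 → C_y = 679.8/9.1 = 74.7033 ≈ 74.70 kip.
ΣF_y = 0: A_y + 74.7033 − 5 − 35 = 0 → A_y = -34.70 kip.
ΣF_x = 0: A_x + 25 = 0 → A_x = -25.00 kip.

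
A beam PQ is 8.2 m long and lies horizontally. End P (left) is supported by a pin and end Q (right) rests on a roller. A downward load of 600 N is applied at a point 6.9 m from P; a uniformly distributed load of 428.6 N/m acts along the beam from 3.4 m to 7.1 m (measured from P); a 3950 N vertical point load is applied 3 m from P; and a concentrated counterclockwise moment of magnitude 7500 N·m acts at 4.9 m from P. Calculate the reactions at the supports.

P_x = 0, P_y = 4085 N, Q_y = 2051 N

Resultant of the distributed load: 428.6 × 3.7 = 1585.82 N at 5.25 m from P.
ΣM about P: Q_y·8.2 − 600·6.9 − (428.6·3.7)·5.25 − 3950·3 + 7500 = 0 → Q_y = 16815.555/8.2 = 2050.68 ≈ 2051 N.
ΣF_y = 0: P_y + 2050.68 − 600 − 428.6·3.7 − 3950 = 0 → P_y = 4085 N.
ΣF_x = 0: no horizontal applied forces, so P_x = 0.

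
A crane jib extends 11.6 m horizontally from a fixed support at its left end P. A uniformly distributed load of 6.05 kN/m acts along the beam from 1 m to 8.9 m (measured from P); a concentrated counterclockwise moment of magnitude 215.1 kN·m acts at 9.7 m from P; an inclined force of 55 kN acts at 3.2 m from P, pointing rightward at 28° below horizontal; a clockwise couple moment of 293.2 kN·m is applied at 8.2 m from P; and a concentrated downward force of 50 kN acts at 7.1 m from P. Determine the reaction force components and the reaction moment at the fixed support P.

Resultant of the distributed load: 6.05 × 7.9 = 47.795 kN at 4.95 m from P.
ΣF_x = 0: P_x + 55·cos28° = 0 → P_x = -48.56 kN.
ΣF_y = 0: P_y − 6.05·7.9 − 55·sin28° − 50 = 0 → P_y = 123.6 kN.
ΣM about P: M_P − (6.05·7.9)·4.95 + 215.1 − 55·sin28°·3.2 − 293.2 − 50·7.1 = 0 → M_P = 752.3 kN·m.

P_x = -48.56 kN, P_y = 123.6 kN, M_P = 752.3 kN·m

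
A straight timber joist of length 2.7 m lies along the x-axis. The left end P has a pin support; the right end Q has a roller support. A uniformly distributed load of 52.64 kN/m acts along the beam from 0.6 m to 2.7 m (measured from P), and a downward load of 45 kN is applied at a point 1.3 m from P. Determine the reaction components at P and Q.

Resultant of the distributed load: 52.64 × 2.1 = 110.544 kN at 1.65 m from P.
Moments about P: Q_y·2.7 − (52.64·2.1)·1.65 − 45·1.3 = 0 → Q_y = 240.8976/2.7 = 89.2213 ≈ 89.22 kN.
ΣF_y = 0: P_y + 89.2213 − 52.64·2.1 − 45 = 0 → P_y = 66.32 kN.
ΣF_x = 0: no horizontal applied forces, so P_x = 0.

P_x = 0, P_y = 66.32 kN, Q_y = 89.22 kN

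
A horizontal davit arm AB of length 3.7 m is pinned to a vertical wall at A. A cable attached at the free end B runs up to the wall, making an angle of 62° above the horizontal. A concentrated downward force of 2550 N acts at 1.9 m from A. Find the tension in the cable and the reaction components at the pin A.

T = 1483 N, A_x = 696.3 N, A_y = 1241 N

ΣM about A: T·sin62°·3.7 − 2550·1.9 = 0 → T = 4845/(3.7·0.882948) = 1483.05 ≈ 1483 N.
ΣF_x = 0: A_x − T·cos62° = 0 → A_x = 1483.05 × 0.469472 = 696.3 N.
ΣF_y = 0: A_y + T·sin62° − 2550 = 0 → A_y = 2550 − 1483.05 × 0.882948 = 1241 N.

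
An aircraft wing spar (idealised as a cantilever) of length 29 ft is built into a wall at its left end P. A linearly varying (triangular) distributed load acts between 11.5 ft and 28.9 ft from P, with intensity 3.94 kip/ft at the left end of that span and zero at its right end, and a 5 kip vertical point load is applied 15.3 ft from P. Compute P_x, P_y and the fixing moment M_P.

P_x = 0, P_y = 39.28 kip, M_P = 669.5 kip·ft

Resultant of the triangular load: ½ × 3.94 × 17.4 = 34.278 kip, acting at 17.3 ft from P (one-third of the span from the peak).
ΣF_x = 0: P_x = 0.
ΣF_y = 0: P_y − ½·3.94·17.4 − 5 = 0 → P_y = 39.28 kip.
ΣM about P: M_P − (½·3.94·17.4)·17.3 − 5·15.3 = 0 → M_P = 669.5 kip·ft.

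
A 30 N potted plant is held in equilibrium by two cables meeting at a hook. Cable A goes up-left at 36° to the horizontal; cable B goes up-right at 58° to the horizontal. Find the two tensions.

ΣF_x = 0: −T_A·cos36° + T_B·cos58° = 0 → T_B = 1.52668·T_A.
ΣF_y = 0: T_A·sin36° + T_B·sin58° = 30.
Substitute: T_A·(0.587785 + 1.52668·0.848048) = 30 → T_A = 15.9364 ≈ 15.94 N.
Then T_B = 1.52668 × 15.9364 = 24.33 N.

T_A = 15.94 N, T_B = 24.33 N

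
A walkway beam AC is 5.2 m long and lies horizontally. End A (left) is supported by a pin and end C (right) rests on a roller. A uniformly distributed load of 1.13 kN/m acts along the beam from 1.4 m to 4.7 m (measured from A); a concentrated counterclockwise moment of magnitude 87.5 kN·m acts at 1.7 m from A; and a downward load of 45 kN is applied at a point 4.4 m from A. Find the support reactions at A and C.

Resultant of the distributed load: 1.13 × 3.3 = 3.729 kN at 3.05 m from A.
Taking moments about A: C_y·5.2 − (1.13·3.3)·3.05 + 87.5 − 45·4.4 = 0 → C_y = 121.87345/5.2 = 23.4372 ≈ 23.44 kN.
ΣF_y = 0: A_y + 23.4372 − 1.13·3.3 − 45 = 0 → A_y = 25.29 kN.
ΣF_x = 0: no horizontal applied forces, so A_x = 0.

A_x = 0, A_y = 25.29 kN, C_y = 23.44 kN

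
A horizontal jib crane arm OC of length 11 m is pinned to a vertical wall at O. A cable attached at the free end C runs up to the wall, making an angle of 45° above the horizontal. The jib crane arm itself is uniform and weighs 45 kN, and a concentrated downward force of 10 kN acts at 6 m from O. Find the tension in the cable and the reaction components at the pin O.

ΣM about O: T·sin45°·11 − 45·5.5 − 10·6 = 0 → T = 307.5/(11·0.707107) = 39.5337 ≈ 39.53 kN.
ΣF_x = 0: O_x − T·cos45° = 0 → O_x = 39.5337 × 0.707107 = 27.95 kN.
ΣF_y = 0: O_y + T·sin45° − 45 − 10 = 0 → O_y = 55 − 39.5337 × 0.707107 = 27.05 kN.

T = 39.53 kN, O_x = 27.95 kN, O_y = 27.05 kN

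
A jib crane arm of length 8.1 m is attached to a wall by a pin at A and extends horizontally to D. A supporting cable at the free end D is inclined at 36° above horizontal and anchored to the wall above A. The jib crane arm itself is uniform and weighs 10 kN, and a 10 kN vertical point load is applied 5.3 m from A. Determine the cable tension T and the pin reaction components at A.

T = 19.64 kN, A_x = 15.89 kN, A_y = 8.457 kN

ΣM about A: T·sin36°·8.1 − 10·4.05 − 10·5.3 = 0 → T = 93.5/(8.1·0.587785) = 19.6385 ≈ 19.64 kN.
ΣF_x = 0: A_x − T·cos36° = 0 → A_x = 19.6385 × 0.809017 = 15.89 kN.
ΣF_y = 0: A_y + T·sin36° − 10 − 10 = 0 → A_y = 20 − 19.6385 × 0.587785 = 8.457 kN.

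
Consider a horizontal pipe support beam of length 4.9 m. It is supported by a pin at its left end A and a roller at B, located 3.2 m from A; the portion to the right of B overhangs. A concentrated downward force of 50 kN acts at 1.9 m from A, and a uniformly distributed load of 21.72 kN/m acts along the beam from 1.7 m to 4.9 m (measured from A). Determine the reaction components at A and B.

A_x = 0, A_y = 18.14 kN, B_y = 101.4 kN

Resultant of the distributed load: 21.72 × 3.2 = 69.504 kN at 3.3 m from A.
Taking moments about A: B_y·3.2 − 50·1.9 − (21.72·3.2)·3.3 = 0 → B_y = 324.3632/3.2 = 101.364 ≈ 101.4 kN.
ΣF_y = 0: A_y + 101.364 − 50 − 21.72·3.2 = 0 → A_y = 18.14 kN.
ΣF_x = 0: no horizontal applied forces, so A_x = 0.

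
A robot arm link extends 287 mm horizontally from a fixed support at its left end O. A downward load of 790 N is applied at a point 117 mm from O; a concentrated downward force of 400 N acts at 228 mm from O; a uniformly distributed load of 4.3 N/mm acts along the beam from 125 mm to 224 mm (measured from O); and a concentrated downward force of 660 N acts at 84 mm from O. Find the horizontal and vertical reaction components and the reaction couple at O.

O_x = 0, O_y = 2276 N, M_O = 313400 N·mm

Resultant of the distributed load: 4.3 × 99 = 425.7 N at 174.5 mm from O.
ΣF_x = 0: O_x = 0.
ΣF_y = 0: O_y − 790 − 400 − 4.3·99 − 660 = 0 → O_y = 2276 N.
ΣM about O: M_O − 790·117 − 400·228 − (4.3·99)·174.5 − 660·84 = 0 → M_O = 313400 N·mm.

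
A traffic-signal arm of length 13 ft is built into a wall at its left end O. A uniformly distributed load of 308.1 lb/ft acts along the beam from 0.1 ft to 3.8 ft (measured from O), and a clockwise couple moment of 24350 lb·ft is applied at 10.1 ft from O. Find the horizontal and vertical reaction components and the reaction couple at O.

O_x = 0, O_y = 1140 lb, M_O = 26570 lb·ft

Resultant of the distributed load: 308.1 × 3.7 = 1139.97 lb at 1.95 ft from O.
ΣF_x = 0: O_x = 0.
ΣF_y = 0: O_y − 308.1·3.7 = 0 → O_y = 1140 lb.
ΣM about O: M_O − (308.1·3.7)·1.95 − 24350 = 0 → M_O = 26570 lb·ft.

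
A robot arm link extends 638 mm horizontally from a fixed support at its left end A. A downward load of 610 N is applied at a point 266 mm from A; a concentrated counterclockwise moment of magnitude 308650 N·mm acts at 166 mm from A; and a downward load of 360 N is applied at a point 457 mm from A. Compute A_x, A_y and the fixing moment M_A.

A_x = 0, A_y = 970.0 N, M_A = 18130 N·mm

ΣF_x = 0: A_x = 0.
ΣF_y = 0: A_y − 610 − 360 = 0 → A_y = 970.0 N.
ΣM about A: M_A − 610·266 + 308650 − 360·457 = 0 → M_A = 18130 N·mm.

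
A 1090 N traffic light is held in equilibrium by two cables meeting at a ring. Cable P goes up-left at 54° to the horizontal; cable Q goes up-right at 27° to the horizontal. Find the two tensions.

T_P = 983.3 N, T_Q = 648.7 N

ΣF_x = 0: −T_P·cos54° + T_Q·cos27° = 0 → T_Q = 0.659687·T_P.
ΣF_y = 0: T_P·sin54° + T_Q·sin27° = 1090.
Substitute: T_P·(0.809017 + 0.659687·0.45399) = 1090 → T_P = 983.303 ≈ 983.3 N.
Then T_Q = 0.659687 × 983.303 = 648.7 N.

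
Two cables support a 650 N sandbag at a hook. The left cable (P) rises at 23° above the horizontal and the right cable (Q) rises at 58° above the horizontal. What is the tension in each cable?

ΣF_x = 0: −T_P·cos23° + T_Q·cos58° = 0 → T_Q = 1.73707·T_P.
ΣF_y = 0: T_P·sin23° + T_Q·sin58° = 650.
Substitute: T_P·(0.390731 + 1.73707·0.848048) = 650 → T_P = 348.741 ≈ 348.7 N.
Then T_Q = 1.73707 × 348.741 = 605.8 N.

T_P = 348.7 N, T_Q = 605.8 N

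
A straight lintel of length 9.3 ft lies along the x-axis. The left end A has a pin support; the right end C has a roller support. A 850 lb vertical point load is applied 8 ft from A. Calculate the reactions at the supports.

ΣM about A: C_y·9.3 − 850·8 = 0 → C_y = 6800/9.3 = 731.183 ≈ 731.2 lb.
ΣF_y = 0: A_y + 731.183 − 850 = 0 → A_y = 118.8 lb.
ΣF_x = 0: no horizontal applied forces, so A_x = 0.

A_x = 0, A_y = 118.8 lb, C_y = 731.2 lb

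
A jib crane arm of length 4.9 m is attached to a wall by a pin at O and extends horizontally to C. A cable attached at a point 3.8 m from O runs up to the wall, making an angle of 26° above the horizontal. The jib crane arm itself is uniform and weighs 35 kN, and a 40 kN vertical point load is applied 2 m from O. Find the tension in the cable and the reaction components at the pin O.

ΣM about O: T·sin26°·3.8 − 35·2.45 − 40·2 = 0 → T = 165.75/(3.8·0.438371) = 99.5012 ≈ 99.50 kN.
ΣF_x = 0: O_x − T·cos26° = 0 → O_x = 99.5012 × 0.898794 = 89.43 kN.
ΣF_y = 0: O_y + T·sin26° − 35 − 40 = 0 → O_y = 75 − 99.5012 × 0.438371 = 31.38 kN.

T = 99.50 kN, O_x = 89.43 kN, O_y = 31.38 kN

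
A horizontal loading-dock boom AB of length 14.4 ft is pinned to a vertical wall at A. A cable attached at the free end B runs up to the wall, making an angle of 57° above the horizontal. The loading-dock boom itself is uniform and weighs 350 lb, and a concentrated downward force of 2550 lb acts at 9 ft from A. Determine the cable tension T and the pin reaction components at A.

ΣM about A: T·sin57°·14.4 − 350·7.2 − 2550·9 = 0 → T = 25470/(14.4·0.838671) = 2108.99 ≈ 2109 lb.
ΣF_x = 0: A_x − T·cos57° = 0 → A_x = 2108.99 × 0.544639 = 1149 lb.
ΣF_y = 0: A_y + T·sin57° − 350 − 2550 = 0 → A_y = 2900 − 2108.99 × 0.838671 = 1131 lb.

T = 2109 lb, A_x = 1149 lb, A_y = 1131 lb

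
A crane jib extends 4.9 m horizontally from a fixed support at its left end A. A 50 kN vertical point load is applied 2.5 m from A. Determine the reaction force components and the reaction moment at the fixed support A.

ΣF_x = 0: A_x = 0.
ΣF_y = 0: A_y − 50 = 0 → A_y = 50.00 kN.
ΣM about A: M_A − 50·2.5 = 0 → M_A = 125.0 kN·m.

A_x = 0, A_y = 50.00 kN, M_A = 125.0 kN·m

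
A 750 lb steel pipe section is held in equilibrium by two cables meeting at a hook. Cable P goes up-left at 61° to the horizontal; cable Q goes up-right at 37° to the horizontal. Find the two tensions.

ΣF_x = 0: −T_P·cos61° + T_Q·cos37° = 0 → T_Q = 0.607047·T_P.
ΣF_y = 0: T_P·sin61° + T_Q·sin37° = 750.
Substitute: T_P·(0.87462 + 0.607047·0.601815) = 750 → T_P = 604.863 ≈ 604.9 lb.
Then T_Q = 0.607047 × 604.863 = 367.2 lb.

T_P = 604.9 lb, T_Q = 367.2 lb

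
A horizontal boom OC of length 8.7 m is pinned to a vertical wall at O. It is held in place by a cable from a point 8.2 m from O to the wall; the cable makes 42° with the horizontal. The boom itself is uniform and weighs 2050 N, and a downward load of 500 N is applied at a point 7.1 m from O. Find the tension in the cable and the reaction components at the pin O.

T = 2272 N, O_x = 1689 N, O_y = 1030 N

ΣM about O: T·sin42°·8.2 − 2050·4.35 − 500·7.1 = 0 → T = 12467.5/(8.2·0.669131) = 2272.24 ≈ 2272 N.
ΣF_x = 0: O_x − T·cos42° = 0 → O_x = 2272.24 × 0.743145 = 1689 N.
ΣF_y = 0: O_y + T·sin42° − 2050 − 500 = 0 → O_y = 2550 − 2272.24 × 0.669131 = 1030 N.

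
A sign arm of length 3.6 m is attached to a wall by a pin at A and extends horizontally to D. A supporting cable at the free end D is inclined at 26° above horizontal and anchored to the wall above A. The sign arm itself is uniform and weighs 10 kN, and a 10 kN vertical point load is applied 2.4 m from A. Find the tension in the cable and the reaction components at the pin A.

T = 26.61 kN, A_x = 23.92 kN, A_y = 8.333 kN

ΣM about A: T·sin26°·3.6 − 10·1.8 − 10·2.4 = 0 → T = 42/(3.6·0.438371) = 26.6137 ≈ 26.61 kN.
ΣF_x = 0: A_x − T·cos26° = 0 → A_x = 26.6137 × 0.898794 = 23.92 kN.
ΣF_y = 0: A_y + T·sin26° − 10 − 10 = 0 → A_y = 20 − 26.6137 × 0.438371 = 8.333 kN.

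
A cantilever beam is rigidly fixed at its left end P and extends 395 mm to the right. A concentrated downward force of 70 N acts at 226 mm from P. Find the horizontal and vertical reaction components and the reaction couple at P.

ΣF_x = 0: P_x = 0.
ΣF_y = 0: P_y − 70 = 0 → P_y = 70.00 N.
ΣM about P: M_P − 70·226 = 0 → M_P = 15820 N·mm.

P_x = 0, P_y = 70.00 N, M_P = 15820 N·mm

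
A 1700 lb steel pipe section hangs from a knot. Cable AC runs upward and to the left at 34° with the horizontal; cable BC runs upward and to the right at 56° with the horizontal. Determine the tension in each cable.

T_AC = 950.6 lb, T_BC = 1409 lb

ΣF_x = 0: −T_AC·cos34° + T_BC·cos56° = 0 → T_BC = 1.48256·T_AC.
ΣF_y = 0: T_AC·sin34° + T_BC·sin56° = 1700.
Substitute: T_AC·(0.559193 + 1.48256·0.829038) = 1700 → T_AC = 950.628 ≈ 950.6 lb.
Then T_BC = 1.48256 × 950.628 = 1409 lb.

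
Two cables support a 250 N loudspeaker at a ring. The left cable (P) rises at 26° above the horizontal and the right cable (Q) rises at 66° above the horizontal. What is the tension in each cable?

T_P = 101.7 N, T_Q = 224.8 N

ΣF_x = 0: −T_P·cos26° + T_Q·cos66° = 0 → T_Q = 2.20977·T_P.
ΣF_y = 0: T_P·sin26° + T_Q·sin66° = 250.
Substitute: T_P·(0.438371 + 2.20977·0.913545) = 250 → T_P = 101.746 ≈ 101.7 N.
Then T_Q = 2.20977 × 101.746 = 224.8 N.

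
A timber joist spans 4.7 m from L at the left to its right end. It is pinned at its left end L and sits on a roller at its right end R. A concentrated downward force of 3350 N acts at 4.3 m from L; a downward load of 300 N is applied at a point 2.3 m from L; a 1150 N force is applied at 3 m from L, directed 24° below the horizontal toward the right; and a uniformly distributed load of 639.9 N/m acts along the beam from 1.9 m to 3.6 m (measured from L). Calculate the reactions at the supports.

Resultant of the distributed load: 639.9 × 1.7 = 1087.83 N at 2.75 m from L.
Taking moments about L: R_y·4.7 − 3350·4.3 − 300·2.3 − 1150·sin24°·3 − (639.9·1.7)·2.75 = 0 → R_y = 19489.8/4.7 = 4146.77 ≈ 4147 N.
ΣF_y = 0: L_y + 4146.77 − 3350 − 300 − 1150·sin24° − 639.9·1.7 = 0 → L_y = 1059 N.
ΣF_x = 0: L_x + 1150·cos24° = 0 → L_x = -1051 N.

L_x = -1051 N, L_y = 1059 N, R_y = 4147 N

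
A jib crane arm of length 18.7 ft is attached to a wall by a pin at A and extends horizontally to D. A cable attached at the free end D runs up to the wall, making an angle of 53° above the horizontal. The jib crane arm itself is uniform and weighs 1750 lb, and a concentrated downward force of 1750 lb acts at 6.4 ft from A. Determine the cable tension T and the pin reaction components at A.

ΣM about A: T·sin53°·18.7 − 1750·9.35 − 1750·6.4 = 0 → T = 27562.5/(18.7·0.798636) = 1845.56 ≈ 1846 lb.
ΣF_x = 0: A_x − T·cos53° = 0 → A_x = 1845.56 × 0.601815 = 1111 lb.
ΣF_y = 0: A_y + T·sin53° − 1750 − 1750 = 0 → A_y = 3500 − 1845.56 × 0.798636 = 2026 lb.

T = 1846 lb, A_x = 1111 lb, A_y = 2026 lb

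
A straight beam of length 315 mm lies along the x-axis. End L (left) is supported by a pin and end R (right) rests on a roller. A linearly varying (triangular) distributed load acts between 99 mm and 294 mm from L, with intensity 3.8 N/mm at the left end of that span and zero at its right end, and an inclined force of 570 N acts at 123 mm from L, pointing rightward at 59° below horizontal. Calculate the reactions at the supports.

L_x = -293.6 N, L_y = 475.4 N, R_y = 383.7 N

Resultant of the triangular load: ½ × 3.8 × 195 = 370.5 N, acting at 164 mm from L (one-third of the span from the peak).
Moments about L: R_y·315 − (½·3.8·195)·164 − 570·sin59°·123 = 0 → R_y = 120858/315 = 383.676 ≈ 383.7 N.
ΣF_y = 0: L_y + 383.676 − ½·3.8·195 − 570·sin59° = 0 → L_y = 475.4 N.
ΣF_x = 0: L_x + 570·cos59° = 0 → L_x = -293.6 N.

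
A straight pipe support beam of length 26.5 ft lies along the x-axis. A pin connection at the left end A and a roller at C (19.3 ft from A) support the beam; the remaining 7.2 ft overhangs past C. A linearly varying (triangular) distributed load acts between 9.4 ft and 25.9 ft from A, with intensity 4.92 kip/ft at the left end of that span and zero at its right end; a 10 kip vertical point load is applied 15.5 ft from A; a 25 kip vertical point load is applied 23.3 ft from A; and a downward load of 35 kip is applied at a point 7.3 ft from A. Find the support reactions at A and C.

Resultant of the triangular load: ½ × 4.92 × 16.5 = 40.59 kip, acting at 14.9 ft from A (one-third of the span from the peak).
Taking moments about A: C_y·19.3 − (½·4.92·16.5)·14.9 − 10·15.5 − 25·23.3 − 35·7.3 = 0 → C_y = 1597.791/19.3 = 82.7871 ≈ 82.79 kip.
ΣF_y = 0: A_y + 82.7871 − ½·4.92·16.5 − 10 − 25 − 35 = 0 → A_y = 27.80 kip.
ΣF_x = 0: no horizontal applied forces, so A_x = 0.

A_x = 0, A_y = 27.80 kip, C_y = 82.79 kip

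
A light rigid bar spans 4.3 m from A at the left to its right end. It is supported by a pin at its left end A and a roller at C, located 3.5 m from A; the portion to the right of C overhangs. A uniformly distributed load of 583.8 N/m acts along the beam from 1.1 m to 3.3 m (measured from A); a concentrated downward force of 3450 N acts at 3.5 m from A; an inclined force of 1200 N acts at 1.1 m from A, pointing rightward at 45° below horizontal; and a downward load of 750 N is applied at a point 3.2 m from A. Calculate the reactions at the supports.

Resultant of the distributed load: 583.8 × 2.2 = 1284.36 N at 2.2 m from A.
ΣM about A: C_y·3.5 − (583.8·2.2)·2.2 − 3450·3.5 − 1200·sin45°·1.1 − 750·3.2 = 0 → C_y = 18234/3.5 = 5209.71 ≈ 5210 N.
ΣF_y = 0: A_y + 5209.71 − 583.8·2.2 − 3450 − 1200·sin45° − 750 = 0 → A_y = 1123 N.
ΣF_x = 0: A_x + 1200·cos45° = 0 → A_x = -848.5 N.

A_x = -848.5 N, A_y = 1123 N, C_y = 5210 N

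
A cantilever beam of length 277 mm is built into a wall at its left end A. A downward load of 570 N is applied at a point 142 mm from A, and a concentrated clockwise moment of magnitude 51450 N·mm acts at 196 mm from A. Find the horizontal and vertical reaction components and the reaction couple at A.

A_x = 0, A_y = 570.0 N, M_A = 132400 N·mm

ΣF_x = 0: A_x = 0.
ΣF_y = 0: A_y − 570 = 0 → A_y = 570.0 N.
ΣM about A: M_A − 570·142 − 51450 = 0 → M_A = 132400 N·mm.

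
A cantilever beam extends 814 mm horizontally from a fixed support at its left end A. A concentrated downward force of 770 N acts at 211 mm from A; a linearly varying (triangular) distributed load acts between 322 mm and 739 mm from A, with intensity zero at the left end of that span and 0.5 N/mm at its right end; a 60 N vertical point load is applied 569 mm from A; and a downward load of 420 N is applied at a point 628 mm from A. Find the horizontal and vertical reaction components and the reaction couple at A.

A_x = 0, A_y = 1354 N, M_A = 522900 N·mm

Resultant of the triangular load: ½ × 0.5 × 417 = 104.25 N, acting at 600 mm from A (one-third of the span from the peak).
ΣF_x = 0: A_x = 0.
ΣF_y = 0: A_y − 770 − ½·0.5·417 − 60 − 420 = 0 → A_y = 1354 N.
ΣM about A: M_A − 770·211 − (½·0.5·417)·600 − 60·569 − 420·628 = 0 → M_A = 522900 N·mm.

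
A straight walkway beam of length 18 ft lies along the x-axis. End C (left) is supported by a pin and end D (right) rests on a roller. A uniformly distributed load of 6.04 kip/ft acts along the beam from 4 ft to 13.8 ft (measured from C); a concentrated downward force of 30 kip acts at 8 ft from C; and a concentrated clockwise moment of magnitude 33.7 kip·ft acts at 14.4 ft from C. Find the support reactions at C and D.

C_x = 0, C_y = 44.72 kip, D_y = 44.47 kip

Resultant of the distributed load: 6.04 × 9.8 = 59.192 kip at 8.9 ft from C.
Moments about C: D_y·18 − (6.04·9.8)·8.9 − 30·8 − 33.7 = 0 → D_y = 800.5088/18 = 44.4727 ≈ 44.47 kip.
ΣF_y = 0: C_y + 44.4727 − 6.04·9.8 − 30 = 0 → C_y = 44.72 kip.
ΣF_x = 0: no horizontal applied forces, so C_x = 0.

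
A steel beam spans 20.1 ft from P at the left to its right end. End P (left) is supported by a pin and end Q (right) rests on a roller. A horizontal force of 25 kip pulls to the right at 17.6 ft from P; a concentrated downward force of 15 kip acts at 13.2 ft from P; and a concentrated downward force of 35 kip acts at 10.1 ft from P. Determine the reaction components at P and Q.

P_x = -25.00 kip, P_y = 22.56 kip, Q_y = 27.44 kip

ΣM about P: Q_y·20.1 − 15·13.2 − 35·10.1 = 0 → Q_y = 551.5/20.1 = 27.4378 ≈ 27.44 kip.
ΣF_y = 0: P_y + 27.4378 − 15 − 35 = 0 → P_y = 22.56 kip.
ΣF_x = 0: P_x + 25 = 0 → P_x = -25.00 kip.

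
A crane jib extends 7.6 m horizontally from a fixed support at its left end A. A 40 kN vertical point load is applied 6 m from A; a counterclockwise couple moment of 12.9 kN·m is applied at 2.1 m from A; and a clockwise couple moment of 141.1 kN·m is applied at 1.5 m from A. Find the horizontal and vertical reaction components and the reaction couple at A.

ΣF_x = 0: A_x = 0.
ΣF_y = 0: A_y − 40 = 0 → A_y = 40.00 kN.
ΣM about A: M_A − 40·6 + 12.9 − 141.1 = 0 → M_A = 368.2 kN·m.

A_x = 0, A_y = 40.00 kN, M_A = 368.2 kN·m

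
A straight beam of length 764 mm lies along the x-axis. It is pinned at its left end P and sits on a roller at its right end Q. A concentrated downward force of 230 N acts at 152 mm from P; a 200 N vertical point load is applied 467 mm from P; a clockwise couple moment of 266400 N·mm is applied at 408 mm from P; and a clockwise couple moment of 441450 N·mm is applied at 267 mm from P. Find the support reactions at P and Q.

P_x = 0, P_y = -664.5 N, Q_y = 1095 N

ΣM about P: Q_y·764 − 230·152 − 200·467 − 266400 − 441450 = 0 → Q_y = 836210/764 = 1094.52 ≈ 1095 N.
ΣF_y = 0: P_y + 1094.52 − 230 − 200 = 0 → P_y = -664.5 N.
ΣF_x = 0: no horizontal applied forces, so P_x = 0.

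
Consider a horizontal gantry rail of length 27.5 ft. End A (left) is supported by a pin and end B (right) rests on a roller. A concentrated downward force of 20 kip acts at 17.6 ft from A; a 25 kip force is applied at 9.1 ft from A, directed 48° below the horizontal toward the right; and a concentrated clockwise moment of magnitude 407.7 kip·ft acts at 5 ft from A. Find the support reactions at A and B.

ΣM about A: B_y·27.5 − 20·17.6 − 25·sin48°·9.1 − 407.7 = 0 → B_y = 928.765/27.5 = 33.7733 ≈ 33.77 kip.
ΣF_y = 0: A_y + 33.7733 − 20 − 25·sin48° = 0 → A_y = 4.805 kip.
ΣF_x = 0: A_x + 25·cos48° = 0 → A_x = -16.73 kip.

A_x = -16.73 kip, A_y = 4.805 kip, B_y = 33.77 kip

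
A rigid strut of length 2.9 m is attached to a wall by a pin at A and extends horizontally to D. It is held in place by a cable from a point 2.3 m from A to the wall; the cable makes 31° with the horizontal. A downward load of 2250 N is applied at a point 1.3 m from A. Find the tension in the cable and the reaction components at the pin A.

T = 2469 N, A_x = 2117 N, A_y = 978.3 N

ΣM about A: T·sin31°·2.3 − 2250·1.3 = 0 → T = 2925/(2.3·0.515038) = 2469.21 ≈ 2469 N.
ΣF_x = 0: A_x − T·cos31° = 0 → A_x = 2469.21 × 0.857167 = 2117 N.
ΣF_y = 0: A_y + T·sin31° − 2250 = 0 → A_y = 2250 − 2469.21 × 0.515038 = 978.3 N.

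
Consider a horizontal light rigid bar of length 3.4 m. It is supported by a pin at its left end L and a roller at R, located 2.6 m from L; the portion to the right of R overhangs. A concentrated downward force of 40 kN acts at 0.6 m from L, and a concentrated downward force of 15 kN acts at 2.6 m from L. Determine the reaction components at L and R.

ΣM about L: R_y·2.6 − 40·0.6 − 15·2.6 = 0 → R_y = 63/2.6 = 24.2308 ≈ 24.23 kN.
ΣF_y = 0: L_y + 24.2308 − 40 − 15 = 0 → L_y = 30.77 kN.
ΣF_x = 0: no horizontal applied forces, so L_x = 0.

L_x = 0, L_y = 30.77 kN, R_y = 24.23 kN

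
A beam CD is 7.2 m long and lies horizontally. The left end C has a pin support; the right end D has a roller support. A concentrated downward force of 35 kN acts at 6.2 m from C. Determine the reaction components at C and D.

ΣM about C: D_y·7.2 − 35·6.2 = 0 → D_y = 217/7.2 = 30.1389 ≈ 30.14 kN.
ΣF_y = 0: C_y + 30.1389 − 35 = 0 → C_y = 4.861 kN.
ΣF_x = 0: no horizontal applied forces, so C_x = 0.

C_x = 0, C_y = 4.861 kN, D_y = 30.14 kN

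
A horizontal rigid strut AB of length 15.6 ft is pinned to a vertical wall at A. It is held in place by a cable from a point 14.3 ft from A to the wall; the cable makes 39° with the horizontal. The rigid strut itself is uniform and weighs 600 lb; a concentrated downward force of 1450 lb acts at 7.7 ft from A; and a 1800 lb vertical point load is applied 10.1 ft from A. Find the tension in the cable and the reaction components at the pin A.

T = 3781 lb, A_x = 2938 lb, A_y = 1471 lb

ΣM about A: T·sin39°·14.3 − 600·7.8 − 1450·7.7 − 1800·10.1 = 0 → T = 34025/(14.3·0.62932) = 3780.86 ≈ 3781 lb.
ΣF_x = 0: A_x − T·cos39° = 0 → A_x = 3780.86 × 0.777146 = 2938 lb.
ΣF_y = 0: A_y + T·sin39° − 600 − 1450 − 1800 = 0 → A_y = 3850 − 3780.86 × 0.62932 = 1471 lb.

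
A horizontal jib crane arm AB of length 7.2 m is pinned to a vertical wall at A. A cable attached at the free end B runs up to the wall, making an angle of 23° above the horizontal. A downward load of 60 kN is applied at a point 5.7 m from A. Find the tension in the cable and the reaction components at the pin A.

ΣM about A: T·sin23°·7.2 − 60·5.7 = 0 → T = 342/(7.2·0.390731) = 121.567 ≈ 121.6 kN.
ΣF_x = 0: A_x − T·cos23° = 0 → A_x = 121.567 × 0.920505 = 111.9 kN.
ΣF_y = 0: A_y + T·sin23° − 60 = 0 → A_y = 60 − 121.567 × 0.390731 = 12.50 kN.

T = 121.6 kN, A_x = 111.9 kN, A_y = 12.50 kN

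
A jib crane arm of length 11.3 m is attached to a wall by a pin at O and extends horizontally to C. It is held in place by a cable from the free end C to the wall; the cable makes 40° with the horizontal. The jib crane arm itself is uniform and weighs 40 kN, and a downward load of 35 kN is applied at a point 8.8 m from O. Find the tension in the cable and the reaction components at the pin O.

ΣM about O: T·sin40°·11.3 − 40·5.65 − 35·8.8 = 0 → T = 534/(11.3·0.642788) = 73.5182 ≈ 73.52 kN.
ΣF_x = 0: O_x − T·cos40° = 0 → O_x = 73.5182 × 0.766044 = 56.32 kN.
ΣF_y = 0: O_y + T·sin40° − 40 − 35 = 0 → O_y = 75 − 73.5182 × 0.642788 = 27.74 kN.

T = 73.52 kN, O_x = 56.32 kN, O_y = 27.74 kN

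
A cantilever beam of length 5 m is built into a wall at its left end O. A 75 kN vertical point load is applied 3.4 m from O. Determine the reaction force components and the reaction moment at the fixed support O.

ΣF_x = 0: O_x = 0.
ΣF_y = 0: O_y − 75 = 0 → O_y = 75.00 kN.
ΣM about O: M_O − 75·3.4 = 0 → M_O = 255.0 kN·m.

O_x = 0, O_y = 75.00 kN, M_O = 255.0 kN·m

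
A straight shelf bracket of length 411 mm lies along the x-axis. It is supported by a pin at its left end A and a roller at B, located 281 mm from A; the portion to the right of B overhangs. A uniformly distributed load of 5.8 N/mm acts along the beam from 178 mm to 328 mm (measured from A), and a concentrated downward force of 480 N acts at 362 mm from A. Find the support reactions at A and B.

A_x = 0, A_y = -51.67 N, B_y = 1402 N

Resultant of the distributed load: 5.8 × 150 = 870 N at 253 mm from A.
ΣM about A: B_y·281 − (5.8·150)·253 − 480·362 = 0 → B_y = 393870/281 = 1401.67 ≈ 1402 N.
ΣF_y = 0: A_y + 1401.67 − 5.8·150 − 480 = 0 → A_y = -51.67 N.
ΣF_x = 0: no horizontal applied forces, so A_x = 0.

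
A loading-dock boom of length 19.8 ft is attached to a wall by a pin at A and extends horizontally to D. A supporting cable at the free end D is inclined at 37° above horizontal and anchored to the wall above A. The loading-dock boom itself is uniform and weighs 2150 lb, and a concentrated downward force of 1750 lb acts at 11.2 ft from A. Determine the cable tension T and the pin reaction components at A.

T = 3431 lb, A_x = 2740 lb, A_y = 1835 lb

ΣM about A: T·sin37°·19.8 − 2150·9.9 − 1750·11.2 = 0 → T = 40885/(19.8·0.601815) = 3431.12 ≈ 3431 lb.
ΣF_x = 0: A_x − T·cos37° = 0 → A_x = 3431.12 × 0.798636 = 2740 lb.
ΣF_y = 0: A_y + T·sin37° − 2150 − 1750 = 0 → A_y = 3900 − 3431.12 × 0.601815 = 1835 lb.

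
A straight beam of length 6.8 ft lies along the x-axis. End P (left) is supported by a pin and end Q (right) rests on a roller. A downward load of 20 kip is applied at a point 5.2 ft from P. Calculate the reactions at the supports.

ΣM about P: Q_y·6.8 − 20·5.2 = 0 → Q_y = 104/6.8 = 15.2941 ≈ 15.29 kip.
ΣF_y = 0: P_y + 15.2941 − 20 = 0 → P_y = 4.706 kip.
ΣF_x = 0: no horizontal applied forces, so P_x = 0.

P_x = 0, P_y = 4.706 kip, Q_y = 15.29 kip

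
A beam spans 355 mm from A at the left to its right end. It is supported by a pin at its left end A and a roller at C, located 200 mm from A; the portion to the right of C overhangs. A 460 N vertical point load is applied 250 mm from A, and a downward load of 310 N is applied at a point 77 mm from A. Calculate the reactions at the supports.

A_x = 0, A_y = 75.65 N, C_y = 694.4 N

ΣM about A: C_y·200 − 460·250 − 310·77 = 0 → C_y = 138870/200 = 694.35 ≈ 694.4 N.
ΣF_y = 0: A_y + 694.35 − 460 − 310 = 0 → A_y = 75.65 N.
ΣF_x = 0: no horizontal applied forces, so A_x = 0.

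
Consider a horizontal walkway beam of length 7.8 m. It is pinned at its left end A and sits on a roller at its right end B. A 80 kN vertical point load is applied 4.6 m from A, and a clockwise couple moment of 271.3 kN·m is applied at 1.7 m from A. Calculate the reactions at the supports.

A_x = 0, A_y = -1.962 kN, B_y = 81.96 kN

Moments about A: B_y·7.8 − 80·4.6 − 271.3 = 0 → B_y = 639.3/7.8 = 81.9615 ≈ 81.96 kN.
ΣF_y = 0: A_y + 81.9615 − 80 = 0 → A_y = -1.962 kN.
ΣF_x = 0: no horizontal applied forces, so A_x = 0.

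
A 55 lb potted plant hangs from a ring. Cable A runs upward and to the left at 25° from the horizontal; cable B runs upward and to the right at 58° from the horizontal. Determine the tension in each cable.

T_A = 29.36 lb, T_B = 50.22 lb

ΣF_x = 0: −T_A·cos25° + T_B·cos58° = 0 → T_B = 1.71028·T_A.
ΣF_y = 0: T_A·sin25° + T_B·sin58° = 55.
Substitute: T_A·(0.422618 + 1.71028·0.848048) = 55 → T_A = 29.3644 ≈ 29.36 lb.
Then T_B = 1.71028 × 29.3644 = 50.22 lb.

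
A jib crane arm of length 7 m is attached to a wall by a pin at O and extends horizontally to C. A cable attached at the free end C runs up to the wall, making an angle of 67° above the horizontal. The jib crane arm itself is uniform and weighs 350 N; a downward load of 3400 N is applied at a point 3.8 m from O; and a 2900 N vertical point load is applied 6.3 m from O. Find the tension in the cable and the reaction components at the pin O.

ΣM about O: T·sin67°·7 − 350·3.5 − 3400·3.8 − 2900·6.3 = 0 → T = 32415/(7·0.920505) = 5030.62 ≈ 5031 N.
ΣF_x = 0: O_x − T·cos67° = 0 → O_x = 5030.62 × 0.390731 = 1966 N.
ΣF_y = 0: O_y + T·sin67° − 350 − 3400 − 2900 = 0 → O_y = 6650 − 5030.62 × 0.920505 = 2019 N.

T = 5031 N, O_x = 1966 N, O_y = 2019 N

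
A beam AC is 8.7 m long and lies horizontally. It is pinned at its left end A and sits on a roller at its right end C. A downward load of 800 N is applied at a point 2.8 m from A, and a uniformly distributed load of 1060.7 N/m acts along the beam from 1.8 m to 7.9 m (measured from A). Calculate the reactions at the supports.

A_x = 0, A_y = 3406 N, C_y = 3864 N

Resultant of the distributed load: 1060.7 × 6.1 = 6470.27 N at 4.85 m from A.
Moments about A: C_y·8.7 − 800·2.8 − (1060.7·6.1)·4.85 = 0 → C_y = 33620.8095/8.7 = 3864.46 ≈ 3864 N.
ΣF_y = 0: A_y + 3864.46 − 800 − 1060.7·6.1 = 0 → A_y = 3406 N.
ΣF_x = 0: no horizontal applied forces, so A_x = 0.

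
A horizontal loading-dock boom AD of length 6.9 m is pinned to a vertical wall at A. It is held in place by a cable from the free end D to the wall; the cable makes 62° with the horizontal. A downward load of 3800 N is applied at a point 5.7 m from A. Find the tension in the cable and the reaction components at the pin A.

ΣM about A: T·sin62°·6.9 − 3800·5.7 = 0 → T = 21660/(6.9·0.882948) = 3555.28 ≈ 3555 N.
ΣF_x = 0: A_x − T·cos62° = 0 → A_x = 3555.28 × 0.469472 = 1669 N.
ΣF_y = 0: A_y + T·sin62° − 3800 = 0 → A_y = 3800 − 3555.28 × 0.882948 = 660.9 N.

T = 3555 N, A_x = 1669 N, A_y = 660.9 N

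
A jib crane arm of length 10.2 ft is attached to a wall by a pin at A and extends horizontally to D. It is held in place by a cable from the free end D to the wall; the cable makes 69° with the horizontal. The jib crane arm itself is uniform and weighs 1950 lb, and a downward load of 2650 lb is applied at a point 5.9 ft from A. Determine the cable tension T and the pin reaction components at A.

ΣM about A: T·sin69°·10.2 − 1950·5.1 − 2650·5.9 = 0 → T = 25580/(10.2·0.93358) = 2686.26 ≈ 2686 lb.
ΣF_x = 0: A_x − T·cos69° = 0 → A_x = 2686.26 × 0.358368 = 962.7 lb.
ΣF_y = 0: A_y + T·sin69° − 1950 − 2650 = 0 → A_y = 4600 − 2686.26 × 0.93358 = 2092 lb.

T = 2686 lb, A_x = 962.7 lb, A_y = 2092 lb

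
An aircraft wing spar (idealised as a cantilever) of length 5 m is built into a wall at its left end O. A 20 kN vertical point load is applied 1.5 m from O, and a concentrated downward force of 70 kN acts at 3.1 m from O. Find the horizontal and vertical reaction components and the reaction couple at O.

ΣF_x = 0: O_x = 0.
ΣF_y = 0: O_y − 20 − 70 = 0 → O_y = 90.00 kN.
ΣM about O: M_O − 20·1.5 − 70·3.1 = 0 → M_O = 247.0 kN·m.

O_x = 0, O_y = 90.00 kN, M_O = 247.0 kN·m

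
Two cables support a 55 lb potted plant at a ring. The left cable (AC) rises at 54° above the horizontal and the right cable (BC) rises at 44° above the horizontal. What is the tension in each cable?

ΣF_x = 0: −T_AC·cos54° + T_BC·cos44° = 0 → T_BC = 0.817118·T_AC.
ΣF_y = 0: T_AC·sin54° + T_BC·sin44° = 55.
Substitute: T_AC·(0.809017 + 0.817118·0.694658) = 55 → T_AC = 39.9525 ≈ 39.95 lb.
Then T_BC = 0.817118 × 39.9525 = 32.65 lb.

T_AC = 39.95 lb, T_BC = 32.65 lb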